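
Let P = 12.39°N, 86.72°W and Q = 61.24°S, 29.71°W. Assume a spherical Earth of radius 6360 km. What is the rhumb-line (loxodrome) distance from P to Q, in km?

Rhumb course C = atan2(Δλ, Δψ) with Δψ = ln[tan(π/4+φ₂/2)/tan(π/4+φ₁/2)] = -1.5790, Δλ = +0.9950 → C = 147.78°
d = R·|Δφ| / |cos C| = 6360·1.28509 / 0.84604 = 9661 km

9661 km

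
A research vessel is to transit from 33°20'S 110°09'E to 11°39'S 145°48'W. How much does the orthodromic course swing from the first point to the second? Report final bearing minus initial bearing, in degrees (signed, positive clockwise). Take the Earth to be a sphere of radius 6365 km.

Initial bearing θ₁ = atan2(sin Δλ cos φ₂, cos φ₁ sin φ₂ − sin φ₁ cos φ₂ cos Δλ) = 107.49°
Final bearing θ₂ = (initial bearing from the destination back to the start) + 180° = 54.45°
Δθ = θ₂ − θ₁ = -53.0°

-53.0°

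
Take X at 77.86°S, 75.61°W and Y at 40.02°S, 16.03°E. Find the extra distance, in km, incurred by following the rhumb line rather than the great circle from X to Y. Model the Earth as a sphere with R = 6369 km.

486 km

Great circle: cos σ = sin φ₁ sin φ₂ + cos φ₁ cos φ₂ cos Δλ,  σ = 0.8969 rad → d_gc = 5712.1 km
Rhumb line: Δψ = +1.4778, q = Δφ/Δψ = 0.4469, d_rh = R√(Δφ²+q²Δλ²) = 6198.3 km
Excess = 6198.3 − 5712.1 = 486.2 ≈ 486 km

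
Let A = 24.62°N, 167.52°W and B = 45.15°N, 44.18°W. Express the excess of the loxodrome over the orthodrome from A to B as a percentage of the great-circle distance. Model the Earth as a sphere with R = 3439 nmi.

Great circle: σ = 1.6279 rad → d_gc = Rσ = 5598.2 nmi
Rhumb: Δφ = +0.3583, Δλ = +2.1527, Δψ = +0.4415, q = Δφ/Δψ = 0.8116 → d_rh = R√(Δφ²+q²Δλ²) = 6133.2 nmi
Excess = (6133.2 − 5598.2) / 5598.2 = 535.0 / 5598.2 = 9.56% ≈ 9.6%

9.6%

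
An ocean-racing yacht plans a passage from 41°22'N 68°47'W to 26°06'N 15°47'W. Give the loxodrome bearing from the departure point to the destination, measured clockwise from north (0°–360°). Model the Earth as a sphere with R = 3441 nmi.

109.2°

Meridional parts: M(φ₁)=+0.7944, M(φ₂)=+0.4722 → ΔM = -0.3222;  Δλ = +0.9250 rad
tan C = Δλ / ΔM = -2.8709 → C = 109.20°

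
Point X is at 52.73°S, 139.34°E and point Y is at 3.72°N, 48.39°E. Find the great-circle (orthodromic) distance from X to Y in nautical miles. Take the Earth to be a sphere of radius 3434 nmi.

cos σ = sin φ₁ sin φ₂ + cos φ₁ cos φ₂ cos Δλ
      = sin(-52.73°)sin(3.72°) + cos(-52.73°)cos(3.72°)cos(-90.95°) = -0.0617
σ = 93.535° → d = Rσ = 3434·1.63249 = 5606 nmi

5606 nmi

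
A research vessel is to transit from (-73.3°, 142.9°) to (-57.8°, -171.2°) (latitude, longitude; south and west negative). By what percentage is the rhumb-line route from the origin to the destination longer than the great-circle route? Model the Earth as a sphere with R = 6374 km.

2.3%

Great circle: σ = 0.4101 rad → d_gc = Rσ = 2614.2 km
Rhumb: Δφ = +0.2705, Δλ = +0.8011, Δψ = +0.6763, q = Δφ/Δψ = 0.4000 → d_rh = R√(Δφ²+q²Δλ²) = 2673.2 km
Excess = (2673.2 − 2614.2) / 2614.2 = 59.0 / 2614.2 = 2.26% ≈ 2.3%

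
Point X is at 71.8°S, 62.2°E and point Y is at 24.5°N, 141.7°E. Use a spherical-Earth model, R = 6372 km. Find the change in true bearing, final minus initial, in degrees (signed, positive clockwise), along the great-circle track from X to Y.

-53.1°

Initial bearing θ₁ = atan2(sin Δλ cos φ₂, cos φ₁ sin φ₂ − sin φ₁ cos φ₂ cos Δλ) = 72.21°
Final bearing θ₂ = (initial bearing from the destination back to the start) + 180° = 19.08°
Δθ = θ₂ − θ₁ = -53.1°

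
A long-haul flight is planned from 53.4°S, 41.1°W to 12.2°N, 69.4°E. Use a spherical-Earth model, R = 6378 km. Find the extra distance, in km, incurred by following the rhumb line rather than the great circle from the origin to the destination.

Great circle: cos σ = sin φ₁ sin φ₂ + cos φ₁ cos φ₂ cos Δλ,  σ = 1.9538 rad → d_gc = 12461.6 km
Rhumb line: Δψ = +1.3210, q = Δφ/Δψ = 0.8667, d_rh = R√(Δφ²+q²Δλ²) = 12921.9 km
Excess = 12921.9 − 12461.6 = 460.3 ≈ 460 km

460 km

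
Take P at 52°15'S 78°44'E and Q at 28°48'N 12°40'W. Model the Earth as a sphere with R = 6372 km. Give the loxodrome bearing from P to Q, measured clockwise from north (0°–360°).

315.1°

Δψ = ln[tan(π/4+φ₂/2)/tan(π/4+φ₁/2)] = +1.5985
Δλ = -1.5952 rad (taken the short way round)
course = atan2(Δλ, Δψ) = 315.06°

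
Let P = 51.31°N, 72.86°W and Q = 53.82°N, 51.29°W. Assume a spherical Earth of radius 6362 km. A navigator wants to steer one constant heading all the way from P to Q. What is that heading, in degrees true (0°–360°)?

Meridional parts: M(φ₁)=+1.0467, M(φ₂)=+1.1188 → ΔM = +0.0721;  Δλ = +0.3765 rad
tan C = Δλ / ΔM = +5.2219 → C = 79.16°

79.2°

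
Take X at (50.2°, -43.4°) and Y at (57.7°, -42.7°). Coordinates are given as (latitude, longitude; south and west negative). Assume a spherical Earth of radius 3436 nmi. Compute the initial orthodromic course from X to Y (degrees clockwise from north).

2.9°

θ = atan2( sin Δλ·cos φ₂ ,  cos φ₁ sin φ₂ − sin φ₁ cos φ₂ cos Δλ )
  = atan2(+0.0065, +0.1306) = 2.86°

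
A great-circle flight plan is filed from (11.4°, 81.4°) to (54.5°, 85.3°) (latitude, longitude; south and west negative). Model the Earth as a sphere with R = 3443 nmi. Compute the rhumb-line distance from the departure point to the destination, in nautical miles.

Δψ = ln[tan(π/4+φ₂/2)/tan(π/4+φ₁/2)] = +0.9388;  Δφ = +0.7522 rad,  Δλ = +0.0681 rad
q = Δφ/Δψ = 0.8013
d = R·√(Δφ² + q²Δλ²) = 3443·0.75421 = 2597 nmi

2597 nmi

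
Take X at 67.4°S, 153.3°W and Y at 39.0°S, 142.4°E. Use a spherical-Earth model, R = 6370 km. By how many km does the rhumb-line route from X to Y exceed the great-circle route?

Great circle: cos σ = sin φ₁ sin φ₂ + cos φ₁ cos φ₂ cos Δλ,  σ = 0.7806 rad → d_gc = 4972.3 km
Rhumb line: Δψ = +0.8700, q = Δφ/Δψ = 0.5697, d_rh = R√(Δφ²+q²Δλ²) = 5153.3 km
Excess = 5153.3 − 4972.3 = 181.0 ≈ 181 km

181 km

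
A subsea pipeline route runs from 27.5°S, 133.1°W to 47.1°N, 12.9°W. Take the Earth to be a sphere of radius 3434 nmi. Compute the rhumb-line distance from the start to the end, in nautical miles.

7924 nmi

Δψ = ln[tan(π/4+φ₂/2)/tan(π/4+φ₁/2)] = +1.4337;  Δφ = +1.3020 rad,  Δλ = +2.0979 rad
q = Δφ/Δψ = 0.9081
d = R·√(Δφ² + q²Δλ²) = 3434·2.30757 = 7924 nmi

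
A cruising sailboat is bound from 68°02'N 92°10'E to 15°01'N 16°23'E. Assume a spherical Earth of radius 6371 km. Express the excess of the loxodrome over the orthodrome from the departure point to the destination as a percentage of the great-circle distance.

3.9%

Great circle: σ = 1.2355 rad → d_gc = Rσ = 7871.6 km
Rhumb: Δφ = -0.9253, Δλ = -1.3227, Δψ = -1.3743, q = Δφ/Δψ = 0.6733 → d_rh = R√(Δφ²+q²Δλ²) = 8181.8 km
Excess = (8181.8 − 7871.6) / 7871.6 = 310.2 / 7871.6 = 3.94% ≈ 3.9%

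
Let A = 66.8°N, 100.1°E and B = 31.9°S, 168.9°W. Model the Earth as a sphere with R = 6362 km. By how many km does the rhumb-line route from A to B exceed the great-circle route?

Great circle: cos σ = sin φ₁ sin φ₂ + cos φ₁ cos φ₂ cos Δλ,  σ = 2.0847 rad → d_gc = 13262.6 km
Rhumb line: Δψ = -2.1714, q = Δφ/Δψ = 0.7933, d_rh = R√(Δφ²+q²Δλ²) = 13578.2 km
Excess = 13578.2 − 13262.6 = 315.6 ≈ 316 km

316 km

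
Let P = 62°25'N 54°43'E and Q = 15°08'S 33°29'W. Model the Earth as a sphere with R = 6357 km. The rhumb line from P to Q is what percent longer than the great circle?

2.8%

Great circle: σ = 1.7899 rad → d_gc = Rσ = 11378.4 km
Rhumb: Δφ = -1.3535, Δλ = -1.5394, Δψ = -1.6718, q = Δφ/Δψ = 0.8096 → d_rh = R√(Δφ²+q²Δλ²) = 11696.1 km
Excess = (11696.1 − 11378.4) / 11378.4 = 317.7 / 11378.4 = 2.79% ≈ 2.8%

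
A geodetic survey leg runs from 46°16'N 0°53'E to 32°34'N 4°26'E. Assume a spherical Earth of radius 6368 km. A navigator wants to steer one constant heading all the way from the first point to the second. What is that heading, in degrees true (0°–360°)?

168.7°

Δψ = ln[tan(π/4+φ₂/2)/tan(π/4+φ₁/2)] = -0.3113
Δλ = +0.0620 rad (taken the short way round)
course = atan2(Δλ, Δψ) = 168.74°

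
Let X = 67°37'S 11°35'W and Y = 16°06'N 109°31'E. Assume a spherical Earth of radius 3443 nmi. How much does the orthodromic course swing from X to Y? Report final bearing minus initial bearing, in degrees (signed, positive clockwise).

Initial bearing θ₁ = atan2(sin Δλ cos φ₂, cos φ₁ sin φ₂ − sin φ₁ cos φ₂ cos Δλ) = 113.24°
Final bearing θ₂ = (initial bearing from the destination back to the start) + 180° = 21.36°
Δθ = θ₂ − θ₁ = -91.9°

-91.9°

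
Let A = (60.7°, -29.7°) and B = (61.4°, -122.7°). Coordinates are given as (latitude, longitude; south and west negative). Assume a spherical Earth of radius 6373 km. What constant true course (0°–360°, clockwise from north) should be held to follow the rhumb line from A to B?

Meridional parts: M(φ₁)=+1.3417, M(φ₂)=+1.3669 → ΔM = +0.0252;  Δλ = -1.6232 rad
tan C = Δλ / ΔM = -64.3060 → C = 270.89°

270.9°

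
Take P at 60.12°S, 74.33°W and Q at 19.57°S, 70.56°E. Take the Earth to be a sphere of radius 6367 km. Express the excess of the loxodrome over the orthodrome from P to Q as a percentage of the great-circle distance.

Great circle: σ = 1.6645 rad → d_gc = Rσ = 10597.9 km
Rhumb: Δφ = +0.7077, Δλ = +2.5288, Δψ = +0.9728, q = Δφ/Δψ = 0.7276 → d_rh = R√(Δφ²+q²Δλ²) = 12551.1 km
Excess = (12551.1 − 10597.9) / 10597.9 = 1953.2 / 10597.9 = 18.43% ≈ 18.4%

18.4%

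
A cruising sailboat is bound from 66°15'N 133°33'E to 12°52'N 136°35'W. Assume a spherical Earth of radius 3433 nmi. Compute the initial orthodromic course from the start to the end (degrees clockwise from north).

θ = atan2( sin Δλ·cos φ₂ ,  cos φ₁ sin φ₂ − sin φ₁ cos φ₂ cos Δλ )
  = atan2(+0.9749, +0.0876) = 84.86°

84.9°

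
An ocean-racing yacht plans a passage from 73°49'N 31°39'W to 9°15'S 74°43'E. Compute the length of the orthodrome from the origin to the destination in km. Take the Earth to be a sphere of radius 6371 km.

11498 km

cos σ = sin φ₁ sin φ₂ + cos φ₁ cos φ₂ cos Δλ
      = sin(73.82°)sin(-9.25°) + cos(73.82°)cos(-9.25°)cos(106.37°) = -0.2319
σ = 103.408° → d = Rσ = 6371·1.80481 = 11498 km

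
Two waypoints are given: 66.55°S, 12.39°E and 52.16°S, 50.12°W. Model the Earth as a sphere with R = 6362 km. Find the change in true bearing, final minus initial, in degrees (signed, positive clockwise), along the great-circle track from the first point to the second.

+55.5°

At departure: θ₁ = atan2(sin Δλ cos φ₂, cos φ₁ sin φ₂ − sin φ₁ cos φ₂ cos Δλ) = 264.28°
At arrival: θ₂ = atan2(sin Δλ cos φ₁, −cos φ₂ sin φ₁ + sin φ₂ cos φ₁ cos Δλ) = 319.80°
Δθ = θ₂ − θ₁ = +55.5°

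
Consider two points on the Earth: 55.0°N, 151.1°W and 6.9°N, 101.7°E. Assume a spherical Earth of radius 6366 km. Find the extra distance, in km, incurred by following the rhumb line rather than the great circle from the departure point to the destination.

607 km

Great circle: cos σ = sin φ₁ sin φ₂ + cos φ₁ cos φ₂ cos Δλ,  σ = 1.6408 rad → d_gc = 10445.5 km
Rhumb line: Δψ = -1.0335, q = Δφ/Δψ = 0.8123, d_rh = R√(Δφ²+q²Δλ²) = 11052.8 km
Excess = 11052.8 − 10445.5 = 607.3 ≈ 607 km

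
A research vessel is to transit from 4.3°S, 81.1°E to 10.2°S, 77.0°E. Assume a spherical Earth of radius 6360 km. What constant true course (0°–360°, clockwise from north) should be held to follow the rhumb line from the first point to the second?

214.6°

Meridional parts: M(φ₁)=-0.0751, M(φ₂)=-0.1790 → ΔM = -0.1039;  Δλ = -0.0716 rad
tan C = Δλ / ΔM = +0.6890 → C = 214.57°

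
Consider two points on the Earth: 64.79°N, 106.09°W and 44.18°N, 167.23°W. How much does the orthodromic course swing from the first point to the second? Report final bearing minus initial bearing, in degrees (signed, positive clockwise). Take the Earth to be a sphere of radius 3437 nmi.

At departure: θ₁ = atan2(sin Δλ cos φ₂, cos φ₁ sin φ₂ − sin φ₁ cos φ₂ cos Δλ) = 268.51°
At arrival: θ₂ = atan2(sin Δλ cos φ₁, −cos φ₂ sin φ₁ + sin φ₂ cos φ₁ cos Δλ) = 216.42°
Δθ = θ₂ − θ₁ = -52.1°

-52.1°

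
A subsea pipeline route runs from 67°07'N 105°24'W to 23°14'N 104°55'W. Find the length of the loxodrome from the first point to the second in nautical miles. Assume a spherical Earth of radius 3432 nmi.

2629 nmi

Δψ = ln[tan(π/4+φ₂/2)/tan(π/4+φ₁/2)] = -1.1805;  Δφ = -0.7659 rad,  Δλ = +0.0084 rad
q = Δφ/Δψ = 0.6488
d = R·√(Δφ² + q²Δλ²) = 3432·0.76593 = 2629 nmi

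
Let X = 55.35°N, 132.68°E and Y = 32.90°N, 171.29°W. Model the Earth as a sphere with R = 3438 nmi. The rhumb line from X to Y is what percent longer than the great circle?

2.1%

Great circle: σ = 0.7762 rad → d_gc = Rσ = 2668.6 nmi
Rhumb: Δφ = -0.3918, Δλ = +0.9779, Δψ = -0.5563, q = Δφ/Δψ = 0.7044 → d_rh = R√(Δφ²+q²Δλ²) = 2724.4 nmi
Excess = (2724.4 − 2668.6) / 2668.6 = 55.8 / 2668.6 = 2.09% ≈ 2.1%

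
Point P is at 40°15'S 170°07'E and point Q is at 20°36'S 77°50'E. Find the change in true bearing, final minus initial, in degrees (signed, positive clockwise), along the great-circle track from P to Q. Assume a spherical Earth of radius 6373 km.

+56.3°

At departure: θ₁ = atan2(sin Δλ cos φ₂, cos φ₁ sin φ₂ − sin φ₁ cos φ₂ cos Δλ) = 252.63°
At arrival: θ₂ = atan2(sin Δλ cos φ₁, −cos φ₂ sin φ₁ + sin φ₂ cos φ₁ cos Δλ) = 308.91°
Δθ = θ₂ − θ₁ = +56.3°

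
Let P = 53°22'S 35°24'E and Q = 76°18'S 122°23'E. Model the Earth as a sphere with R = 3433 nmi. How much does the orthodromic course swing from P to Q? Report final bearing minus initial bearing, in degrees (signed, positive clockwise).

-82.4°

Initial bearing θ₁ = atan2(sin Δλ cos φ₂, cos φ₁ sin φ₂ − sin φ₁ cos φ₂ cos Δλ) = 157.45°
Final bearing θ₂ = (initial bearing from the destination back to the start) + 180° = 75.01°
Δθ = θ₂ − θ₁ = -82.4°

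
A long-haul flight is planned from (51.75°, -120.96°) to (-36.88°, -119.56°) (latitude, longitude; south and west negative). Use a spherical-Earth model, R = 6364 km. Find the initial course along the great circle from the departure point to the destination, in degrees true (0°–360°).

N = sin Δλ·cos φ₂ = +0.0195;  D = cos φ₁ sin φ₂ − sin φ₁ cos φ₂ cos Δλ = -0.9995
initial course = atan2(N, D) = 178.88°

178.9°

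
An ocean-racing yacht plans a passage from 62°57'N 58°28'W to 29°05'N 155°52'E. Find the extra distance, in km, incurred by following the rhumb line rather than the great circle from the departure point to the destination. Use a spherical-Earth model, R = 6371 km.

2013 km

Great circle: cos σ = sin φ₁ sin φ₂ + cos φ₁ cos φ₂ cos Δλ,  σ = 1.4659 rad → d_gc = 9339.12 km
Rhumb line: Δψ = -0.8940, q = Δφ/Δψ = 0.6612, d_rh = R√(Δφ²+q²Δλ²) = 11352.57 km
Excess = 11352.57 − 9339.12 = 2013.45 ≈ 2013 km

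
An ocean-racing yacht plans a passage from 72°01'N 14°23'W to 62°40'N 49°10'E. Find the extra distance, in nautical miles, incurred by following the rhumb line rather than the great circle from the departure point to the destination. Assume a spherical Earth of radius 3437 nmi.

68 nmi

Great circle: cos σ = sin φ₁ sin φ₂ + cos φ₁ cos φ₂ cos Δλ,  σ = 0.4321 rad → d_gc = 1485.1 nmi
Rhumb line: Δψ = -0.4296, q = Δφ/Δψ = 0.3798, d_rh = R√(Δφ²+q²Δλ²) = 1552.8 nmi
Excess = 1552.8 − 1485.1 = 67.7 ≈ 68 nmi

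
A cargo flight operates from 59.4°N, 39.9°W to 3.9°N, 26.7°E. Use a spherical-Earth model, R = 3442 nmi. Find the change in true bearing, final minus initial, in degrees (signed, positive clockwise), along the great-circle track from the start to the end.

+42.6°

At departure: θ₁ = atan2(sin Δλ cos φ₂, cos φ₁ sin φ₂ − sin φ₁ cos φ₂ cos Δλ) = 108.50°
At arrival: θ₂ = atan2(sin Δλ cos φ₁, −cos φ₂ sin φ₁ + sin φ₂ cos φ₁ cos Δλ) = 151.06°
Δθ = θ₂ − θ₁ = +42.6°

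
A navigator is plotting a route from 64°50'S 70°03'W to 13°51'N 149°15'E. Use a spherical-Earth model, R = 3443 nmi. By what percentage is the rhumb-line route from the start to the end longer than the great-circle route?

11.0%

Great circle: σ = 2.1367 rad → d_gc = Rσ = 7356.6 nmi
Rhumb: Δφ = +1.3733, Δλ = -2.4557, Δψ = +1.7437, q = Δφ/Δψ = 0.7876 → d_rh = R√(Δφ²+q²Δλ²) = 8166.7 nmi
Excess = (8166.7 − 7356.6) / 7356.6 = 810.1 / 7356.6 = 11.01% ≈ 11.0%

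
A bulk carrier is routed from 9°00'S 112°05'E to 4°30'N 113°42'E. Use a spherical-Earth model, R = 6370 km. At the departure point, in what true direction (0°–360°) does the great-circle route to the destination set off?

6.9°

N = sin Δλ·cos φ₂ = +0.0281;  D = cos φ₁ sin φ₂ − sin φ₁ cos φ₂ cos Δλ = +0.2334
initial course = atan2(N, D) = 6.87°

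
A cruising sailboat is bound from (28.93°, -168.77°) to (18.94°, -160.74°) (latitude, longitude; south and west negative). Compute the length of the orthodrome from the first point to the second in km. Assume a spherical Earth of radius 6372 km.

Haversine: a = sin²(Δφ/2)+cos φ₁ cos φ₂ sin²(Δλ/2) = 0.01164;  σ = 2·atan2(√a,√(1−a))
σ = 12.387° → d = Rσ = 6372·0.21619 = 1378 km

1378 km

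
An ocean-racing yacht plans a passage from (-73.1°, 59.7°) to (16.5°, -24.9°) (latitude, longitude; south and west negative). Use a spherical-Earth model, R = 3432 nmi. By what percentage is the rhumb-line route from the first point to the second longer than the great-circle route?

Great circle: σ = 1.8189 rad → d_gc = Rσ = 6242.3 nmi
Rhumb: Δφ = +1.5638, Δλ = -1.4765, Δψ = +2.1988, q = Δφ/Δψ = 0.7112 → d_rh = R√(Δφ²+q²Δλ²) = 6464.8 nmi
Excess = (6464.8 − 6242.3) / 6242.3 = 222.5 / 6242.3 = 3.56% ≈ 3.6%

3.6%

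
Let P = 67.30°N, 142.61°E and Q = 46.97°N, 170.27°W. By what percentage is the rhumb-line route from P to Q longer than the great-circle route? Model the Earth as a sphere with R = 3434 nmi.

Great circle: σ = 0.5480 rad → d_gc = Rσ = 1881.9 nmi
Rhumb: Δφ = -0.3548, Δλ = +0.8224, Δψ = -0.6749, q = Δφ/Δψ = 0.5257 → d_rh = R√(Δφ²+q²Δλ²) = 1920.7 nmi
Excess = (1920.7 − 1881.9) / 1881.9 = 38.8 / 1881.9 = 2.06% ≈ 2.1%

2.1%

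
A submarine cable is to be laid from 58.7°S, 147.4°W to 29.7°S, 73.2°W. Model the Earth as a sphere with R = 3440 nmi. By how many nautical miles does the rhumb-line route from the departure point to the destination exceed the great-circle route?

133 nmi

Great circle: cos σ = sin φ₁ sin φ₂ + cos φ₁ cos φ₂ cos Δλ,  σ = 0.9930 rad → d_gc = 3415.7 nmi
Rhumb line: Δψ = +0.7292, q = Δφ/Δψ = 0.6941, d_rh = R√(Δφ²+q²Δλ²) = 3548.8 nmi
Excess = 3548.8 − 3415.7 = 133.1 ≈ 133 nmi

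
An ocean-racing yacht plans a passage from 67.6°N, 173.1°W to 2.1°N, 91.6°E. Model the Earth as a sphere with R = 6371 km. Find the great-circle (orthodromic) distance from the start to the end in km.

cos σ = sin φ₁ sin φ₂ + cos φ₁ cos φ₂ cos Δλ
      = sin(67.60°)sin(2.10°) + cos(67.60°)cos(2.10°)cos(-95.30°) = -0.0013
σ = 90.074° → d = Rσ = 6371·1.57209 = 10016 km

10016 km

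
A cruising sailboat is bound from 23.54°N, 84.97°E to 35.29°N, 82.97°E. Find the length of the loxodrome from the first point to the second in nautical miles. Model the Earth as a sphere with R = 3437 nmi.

Δψ = ln[tan(π/4+φ₂/2)/tan(π/4+φ₁/2)] = +0.2361;  Δφ = +0.2051 rad,  Δλ = -0.0349 rad
q = Δφ/Δψ = 0.8686
d = R·√(Δφ² + q²Δλ²) = 3437·0.20731 = 713 nmi

713 nmi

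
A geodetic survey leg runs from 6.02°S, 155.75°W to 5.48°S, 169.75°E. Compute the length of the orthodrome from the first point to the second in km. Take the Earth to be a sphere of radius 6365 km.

3813 km

cos σ = sin φ₁ sin φ₂ + cos φ₁ cos φ₂ cos Δλ
      = sin(-6.02°)sin(-5.48°) + cos(-6.02°)cos(-5.48°)cos(-34.50°) = 0.8259
σ = 34.325° → d = Rσ = 6365·0.59909 = 3813 km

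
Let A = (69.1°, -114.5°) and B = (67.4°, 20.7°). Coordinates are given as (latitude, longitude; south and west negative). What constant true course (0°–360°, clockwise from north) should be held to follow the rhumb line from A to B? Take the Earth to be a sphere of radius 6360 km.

91.9°

Meridional parts: M(φ₁)=+1.6904, M(φ₂)=+1.6103 → ΔM = -0.0801;  Δλ = +2.3597 rad
tan C = Δλ / ΔM = -29.4555 → C = 91.94°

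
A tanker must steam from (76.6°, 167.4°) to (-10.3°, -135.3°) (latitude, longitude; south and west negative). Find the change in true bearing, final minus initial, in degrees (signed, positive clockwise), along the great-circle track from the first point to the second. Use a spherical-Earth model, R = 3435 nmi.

+44.7°

Initial bearing θ₁ = atan2(sin Δλ cos φ₂, cos φ₁ sin φ₂ − sin φ₁ cos φ₂ cos Δλ) = 124.00°
Final bearing θ₂ = (initial bearing from the destination back to the start) + 180° = 168.74°
Δθ = θ₂ − θ₁ = +44.7°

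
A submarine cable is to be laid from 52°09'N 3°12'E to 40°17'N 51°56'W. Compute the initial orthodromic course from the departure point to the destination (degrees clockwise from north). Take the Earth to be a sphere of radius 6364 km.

274.8°

θ = atan2( sin Δλ·cos φ₂ ,  cos φ₁ sin φ₂ − sin φ₁ cos φ₂ cos Δλ )
  = atan2(-0.6259, +0.0524) = 274.78°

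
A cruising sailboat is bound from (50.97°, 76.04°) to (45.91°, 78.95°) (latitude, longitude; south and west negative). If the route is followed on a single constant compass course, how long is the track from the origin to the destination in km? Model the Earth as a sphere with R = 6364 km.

Rhumb course C = atan2(Δλ, Δψ) with Δψ = ln[tan(π/4+φ₂/2)/tan(π/4+φ₁/2)] = -0.1333, Δλ = +0.0508 → C = 159.14°
d = R·|Δφ| / |cos C| = 6364·0.08831 / 0.93445 = 601 km

601 km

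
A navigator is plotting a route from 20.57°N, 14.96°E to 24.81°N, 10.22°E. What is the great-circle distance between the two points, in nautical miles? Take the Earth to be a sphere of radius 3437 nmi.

cos σ = sin φ₁ sin φ₂ + cos φ₁ cos φ₂ cos Δλ
      = sin(20.57°)sin(24.81°) + cos(20.57°)cos(24.81°)cos(-4.74°) = 0.9944
σ = 6.090° → d = Rσ = 3437·0.10629 = 365 nmi

365 nmi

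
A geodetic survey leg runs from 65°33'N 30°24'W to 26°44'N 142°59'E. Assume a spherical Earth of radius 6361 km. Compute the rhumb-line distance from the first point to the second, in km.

13203 km

Rhumb course C = atan2(Δλ, Δψ) with Δψ = ln[tan(π/4+φ₂/2)/tan(π/4+φ₁/2)] = -1.0449, Δλ = +3.0261 → C = 109.05°
d = R·|Δφ| / |cos C| = 6361·0.67748 / 0.32639 = 13203 km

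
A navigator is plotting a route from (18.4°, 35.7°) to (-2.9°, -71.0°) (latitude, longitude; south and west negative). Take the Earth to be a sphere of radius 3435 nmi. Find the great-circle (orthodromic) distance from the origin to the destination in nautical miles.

6400 nmi

cos σ = sin φ₁ sin φ₂ + cos φ₁ cos φ₂ cos Δλ
      = sin(18.40°)sin(-2.90°) + cos(18.40°)cos(-2.90°)cos(-106.70°) = -0.2883
σ = 106.756° → d = Rσ = 3435·1.86324 = 6400 nmi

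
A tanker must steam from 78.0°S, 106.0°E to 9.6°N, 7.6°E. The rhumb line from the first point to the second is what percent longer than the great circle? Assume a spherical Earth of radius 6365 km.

6.2%

Great circle: σ = 1.7651 rad → d_gc = Rσ = 11234.8 km
Rhumb: Δφ = +1.5289, Δλ = -1.7174, Δψ = +2.4211, q = Δφ/Δψ = 0.6315 → d_rh = R√(Δφ²+q²Δλ²) = 11931.1 km
Excess = (11931.1 − 11234.8) / 11234.8 = 696.3 / 11234.8 = 6.20% ≈ 6.2%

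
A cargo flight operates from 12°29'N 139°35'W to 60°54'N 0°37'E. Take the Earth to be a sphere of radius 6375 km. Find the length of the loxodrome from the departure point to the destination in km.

Δψ = ln[tan(π/4+φ₂/2)/tan(π/4+φ₁/2)] = +1.1292;  Δφ = +0.8450 rad,  Δλ = +2.4470 rad
q = Δφ/Δψ = 0.7484
d = R·√(Δφ² + q²Δλ²) = 6375·2.01675 = 12857 km

12857 km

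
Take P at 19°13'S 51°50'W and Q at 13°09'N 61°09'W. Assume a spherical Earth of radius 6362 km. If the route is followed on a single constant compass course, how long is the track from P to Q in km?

3736 km

Rhumb course C = atan2(Δλ, Δψ) with Δψ = ln[tan(π/4+φ₂/2)/tan(π/4+φ₁/2)] = +0.5734, Δλ = -0.1626 → C = 344.17°
d = R·|Δφ| / |cos C| = 6362·0.56490 / 0.96207 = 3736 km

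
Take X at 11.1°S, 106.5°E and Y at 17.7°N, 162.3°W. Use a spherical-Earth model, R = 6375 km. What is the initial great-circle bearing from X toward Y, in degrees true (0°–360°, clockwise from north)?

72.8°

θ = atan2( sin Δλ·cos φ₂ ,  cos φ₁ sin φ₂ − sin φ₁ cos φ₂ cos Δλ )
  = atan2(+0.9525, +0.2945) = 72.82°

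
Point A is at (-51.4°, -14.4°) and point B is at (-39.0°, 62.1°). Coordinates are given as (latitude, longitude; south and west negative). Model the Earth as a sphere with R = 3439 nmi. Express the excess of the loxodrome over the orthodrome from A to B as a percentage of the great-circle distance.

Great circle: σ = 0.9210 rad → d_gc = Rσ = 3167.4 nmi
Rhumb: Δφ = +0.2164, Δλ = +1.3352, Δψ = +0.3090, q = Δφ/Δψ = 0.7004 → d_rh = R√(Δφ²+q²Δλ²) = 3301.2 nmi
Excess = (3301.2 − 3167.4) / 3167.4 = 133.8 / 3167.4 = 4.22% ≈ 4.2%

4.2%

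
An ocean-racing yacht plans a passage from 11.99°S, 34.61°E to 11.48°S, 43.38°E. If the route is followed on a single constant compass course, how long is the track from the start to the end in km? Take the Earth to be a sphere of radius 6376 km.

957 km

Δψ = ln[tan(π/4+φ₂/2)/tan(π/4+φ₁/2)] = +0.0091;  Δφ = +0.0089 rad,  Δλ = +0.1531 rad
q = Δφ/Δψ = 0.9791
d = R·√(Δφ² + q²Δλ²) = 6376·0.15013 = 957 km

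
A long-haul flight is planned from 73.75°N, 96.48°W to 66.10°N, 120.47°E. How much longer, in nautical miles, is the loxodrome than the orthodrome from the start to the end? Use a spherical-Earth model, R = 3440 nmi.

Great circle: cos σ = sin φ₁ sin φ₂ + cos φ₁ cos φ₂ cos Δλ,  σ = 0.6647 rad → d_gc = 2286.4 nmi
Rhumb line: Δψ = -0.3937, q = Δφ/Δψ = 0.3391, d_rh = R√(Δφ²+q²Δλ²) = 2948.7 nmi
Excess = 2948.7 − 2286.4 = 662.3 ≈ 662 nmi

662 nmi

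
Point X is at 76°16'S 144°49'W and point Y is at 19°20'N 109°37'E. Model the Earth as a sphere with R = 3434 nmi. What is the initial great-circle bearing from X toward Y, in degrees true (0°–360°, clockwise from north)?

259.6°

θ = atan2( sin Δλ·cos φ₂ ,  cos φ₁ sin φ₂ − sin φ₁ cos φ₂ cos Δλ )
  = atan2(-0.9090, -0.1674) = 259.57°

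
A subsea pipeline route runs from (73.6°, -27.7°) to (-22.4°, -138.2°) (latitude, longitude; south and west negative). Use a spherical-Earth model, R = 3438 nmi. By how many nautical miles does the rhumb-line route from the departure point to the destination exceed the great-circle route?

Great circle: cos σ = sin φ₁ sin φ₂ + cos φ₁ cos φ₂ cos Δλ,  σ = 2.0454 rad → d_gc = 7032.08 nmi
Rhumb line: Δψ = -2.3385, q = Δφ/Δψ = 0.7165, d_rh = R√(Δφ²+q²Δλ²) = 7466.64 nmi
Excess = 7466.64 − 7032.08 = 434.56 ≈ 435 nmi

435 nmi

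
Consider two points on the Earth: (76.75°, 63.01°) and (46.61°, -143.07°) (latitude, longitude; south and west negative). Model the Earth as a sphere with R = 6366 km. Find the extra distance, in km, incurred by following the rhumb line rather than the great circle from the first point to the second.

1867 km

Great circle: cos σ = sin φ₁ sin φ₂ + cos φ₁ cos φ₂ cos Δλ,  σ = 0.9692 rad → d_gc = 6170.2 km
Rhumb line: Δψ = -1.2312, q = Δφ/Δψ = 0.4273, d_rh = R√(Δφ²+q²Δλ²) = 8037.6 km
Excess = 8037.6 − 6170.2 = 1867.4 ≈ 1867 km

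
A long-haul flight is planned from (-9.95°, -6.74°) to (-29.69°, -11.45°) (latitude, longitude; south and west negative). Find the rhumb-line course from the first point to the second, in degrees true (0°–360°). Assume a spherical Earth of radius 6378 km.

192.6°

Δψ = ln[tan(π/4+φ₂/2)/tan(π/4+φ₁/2)] = -0.3685
Δλ = -0.0822 rad (taken the short way round)
course = atan2(Δλ, Δψ) = 192.57°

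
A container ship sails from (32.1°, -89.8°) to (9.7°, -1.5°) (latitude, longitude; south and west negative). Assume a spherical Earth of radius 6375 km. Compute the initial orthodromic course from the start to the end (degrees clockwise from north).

N = sin Δλ·cos φ₂ = +0.9853;  D = cos φ₁ sin φ₂ − sin φ₁ cos φ₂ cos Δλ = +0.1272
initial course = atan2(N, D) = 82.64°

82.6°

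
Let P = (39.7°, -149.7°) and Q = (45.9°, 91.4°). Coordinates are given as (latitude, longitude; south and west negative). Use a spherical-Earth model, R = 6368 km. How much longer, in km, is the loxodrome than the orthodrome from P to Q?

Great circle: cos σ = sin φ₁ sin φ₂ + cos φ₁ cos φ₂ cos Δλ,  σ = 1.3695 rad → d_gc = 8720.9 km
Rhumb line: Δψ = +0.1477, q = Δφ/Δψ = 0.7328, d_rh = R√(Δφ²+q²Δλ²) = 9707.8 km
Excess = 9707.8 − 8720.9 = 986.9 ≈ 987 km

987 km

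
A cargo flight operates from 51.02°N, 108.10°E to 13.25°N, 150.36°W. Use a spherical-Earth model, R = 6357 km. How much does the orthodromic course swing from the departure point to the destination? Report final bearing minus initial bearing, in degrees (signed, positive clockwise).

Initial bearing θ₁ = atan2(sin Δλ cos φ₂, cos φ₁ sin φ₂ − sin φ₁ cos φ₂ cos Δλ) = 72.78°
Final bearing θ₂ = (initial bearing from the destination back to the start) + 180° = 141.88°
Δθ = θ₂ − θ₁ = +69.1°

+69.1°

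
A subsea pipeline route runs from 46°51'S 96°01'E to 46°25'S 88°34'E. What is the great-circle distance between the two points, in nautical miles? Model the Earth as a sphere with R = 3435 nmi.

Haversine: a = sin²(Δφ/2)+cos φ₁ cos φ₂ sin²(Δλ/2) = 0.00200;  σ = 2·atan2(√a,√(1−a))
σ = 5.132° → d = Rσ = 3435·0.08957 = 308 nmi

308 nmi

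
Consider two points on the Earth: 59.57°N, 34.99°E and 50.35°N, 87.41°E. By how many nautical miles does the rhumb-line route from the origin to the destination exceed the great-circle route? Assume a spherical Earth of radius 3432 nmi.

45 nmi

Great circle: cos σ = sin φ₁ sin φ₂ + cos φ₁ cos φ₂ cos Δλ,  σ = 0.5336 rad → d_gc = 1831.2 nmi
Rhumb line: Δψ = -0.2818, q = Δφ/Δψ = 0.5710, d_rh = R√(Δφ²+q²Δλ²) = 1876.0 nmi
Excess = 1876.0 − 1831.2 = 44.8 ≈ 45 nmi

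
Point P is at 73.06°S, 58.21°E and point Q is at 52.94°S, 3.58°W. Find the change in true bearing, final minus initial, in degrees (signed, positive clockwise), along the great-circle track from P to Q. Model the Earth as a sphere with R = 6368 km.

+56.9°

Initial bearing θ₁ = atan2(sin Δλ cos φ₂, cos φ₁ sin φ₂ − sin φ₁ cos φ₂ cos Δλ) = 274.31°
Final bearing θ₂ = (initial bearing from the destination back to the start) + 180° = 331.18°
Δθ = θ₂ − θ₁ = +56.9°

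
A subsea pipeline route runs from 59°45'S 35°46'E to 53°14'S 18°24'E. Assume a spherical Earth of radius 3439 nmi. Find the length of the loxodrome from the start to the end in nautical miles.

694 nmi

Δψ = ln[tan(π/4+φ₂/2)/tan(π/4+φ₁/2)] = +0.2066;  Δφ = +0.1137 rad,  Δλ = -0.3031 rad
q = Δφ/Δψ = 0.5504
d = R·√(Δφ² + q²Δλ²) = 3439·0.20191 = 694 nmi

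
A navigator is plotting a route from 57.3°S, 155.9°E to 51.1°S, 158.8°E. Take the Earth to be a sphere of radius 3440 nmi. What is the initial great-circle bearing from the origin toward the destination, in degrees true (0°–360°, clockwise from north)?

16.5°

θ = atan2( sin Δλ·cos φ₂ ,  cos φ₁ sin φ₂ − sin φ₁ cos φ₂ cos Δλ )
  = atan2(+0.0318, +0.1073) = 16.49°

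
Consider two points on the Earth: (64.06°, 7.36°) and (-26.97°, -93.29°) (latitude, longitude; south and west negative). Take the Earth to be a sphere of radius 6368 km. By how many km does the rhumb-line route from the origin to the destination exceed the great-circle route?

404 km

Great circle: cos σ = sin φ₁ sin φ₂ + cos φ₁ cos φ₂ cos Δλ,  σ = 2.0713 rad → d_gc = 13190.1 km
Rhumb line: Δψ = -1.9574, q = Δφ/Δψ = 0.8117, d_rh = R√(Δφ²+q²Δλ²) = 13594.1 km
Excess = 13594.1 − 13190.1 = 404.0 ≈ 404 km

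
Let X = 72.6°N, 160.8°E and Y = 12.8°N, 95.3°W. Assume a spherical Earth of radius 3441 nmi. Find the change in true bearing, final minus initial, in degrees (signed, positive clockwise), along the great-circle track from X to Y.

+90.0°

At departure: θ₁ = atan2(sin Δλ cos φ₂, cos φ₁ sin φ₂ − sin φ₁ cos φ₂ cos Δλ) = 72.98°
At arrival: θ₂ = atan2(sin Δλ cos φ₁, −cos φ₂ sin φ₁ + sin φ₂ cos φ₁ cos Δλ) = 162.95°
Δθ = θ₂ − θ₁ = +90.0°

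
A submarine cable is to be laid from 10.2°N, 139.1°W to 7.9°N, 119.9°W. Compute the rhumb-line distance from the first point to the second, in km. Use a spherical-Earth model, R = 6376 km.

2125 km

Rhumb course C = atan2(Δλ, Δψ) with Δψ = ln[tan(π/4+φ₂/2)/tan(π/4+φ₁/2)] = -0.0407, Δλ = +0.3351 → C = 96.92°
d = R·|Δφ| / |cos C| = 6376·0.04014 / 0.12043 = 2125 km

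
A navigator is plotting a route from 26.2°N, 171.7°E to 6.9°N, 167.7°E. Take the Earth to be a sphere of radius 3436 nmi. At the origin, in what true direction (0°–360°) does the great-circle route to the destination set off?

θ = atan2( sin Δλ·cos φ₂ ,  cos φ₁ sin φ₂ − sin φ₁ cos φ₂ cos Δλ )
  = atan2(-0.0693, -0.3294) = 191.87°

191.9°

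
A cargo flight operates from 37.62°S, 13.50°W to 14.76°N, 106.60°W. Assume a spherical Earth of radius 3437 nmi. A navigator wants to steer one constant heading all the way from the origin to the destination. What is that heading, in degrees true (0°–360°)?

300.8°

Meridional parts: M(φ₁)=-0.7096, M(φ₂)=+0.2605 → ΔM = +0.9701;  Δλ = -1.6249 rad
tan C = Δλ / ΔM = -1.6750 → C = 300.84°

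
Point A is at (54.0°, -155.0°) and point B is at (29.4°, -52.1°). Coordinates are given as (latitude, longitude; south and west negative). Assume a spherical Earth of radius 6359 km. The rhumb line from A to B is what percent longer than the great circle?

Great circle: σ = 1.2841 rad → d_gc = Rσ = 8165.3 km
Rhumb: Δφ = -0.4294, Δλ = +1.7959, Δψ = -0.5869, q = Δφ/Δψ = 0.7315 → d_rh = R√(Δφ²+q²Δλ²) = 8789.1 km
Excess = (8789.1 − 8165.3) / 8165.3 = 623.8 / 8165.3 = 7.64% ≈ 7.6%

7.6%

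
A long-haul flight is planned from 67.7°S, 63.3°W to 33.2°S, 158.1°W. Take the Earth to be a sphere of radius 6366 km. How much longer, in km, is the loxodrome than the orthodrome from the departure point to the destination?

549 km

Great circle: cos σ = sin φ₁ sin φ₂ + cos φ₁ cos φ₂ cos Δλ,  σ = 1.0701 rad → d_gc = 6812.2 km
Rhumb line: Δψ = +1.0092, q = Δφ/Δψ = 0.5967, d_rh = R√(Δφ²+q²Δλ²) = 7361.5 km
Excess = 7361.5 − 6812.2 = 549.3 ≈ 549 km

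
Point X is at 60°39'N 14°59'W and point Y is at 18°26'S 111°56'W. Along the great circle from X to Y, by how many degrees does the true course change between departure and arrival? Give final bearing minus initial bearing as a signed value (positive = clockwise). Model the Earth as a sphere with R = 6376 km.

At departure: θ₁ = atan2(sin Δλ cos φ₂, cos φ₁ sin φ₂ − sin φ₁ cos φ₂ cos Δλ) = 266.66°
At arrival: θ₂ = atan2(sin Δλ cos φ₁, −cos φ₂ sin φ₁ + sin φ₂ cos φ₁ cos Δλ) = 211.05°
Δθ = θ₂ − θ₁ = -55.6°

-55.6°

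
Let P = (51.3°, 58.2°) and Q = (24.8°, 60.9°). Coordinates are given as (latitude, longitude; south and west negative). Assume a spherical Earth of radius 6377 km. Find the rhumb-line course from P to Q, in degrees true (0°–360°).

175.5°

Δψ = ln[tan(π/4+φ₂/2)/tan(π/4+φ₁/2)] = -0.5994
Δλ = +0.0471 rad (taken the short way round)
course = atan2(Δλ, Δψ) = 175.51°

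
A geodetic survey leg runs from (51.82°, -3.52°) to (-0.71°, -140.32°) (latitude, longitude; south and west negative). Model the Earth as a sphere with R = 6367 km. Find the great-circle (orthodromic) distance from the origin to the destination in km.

13047 km

Haversine: a = sin²(Δφ/2)+cos φ₁ cos φ₂ sin²(Δλ/2) = 0.73015;  σ = 2·atan2(√a,√(1−a))
σ = 117.407° → d = Rσ = 6367·2.04914 = 13047 km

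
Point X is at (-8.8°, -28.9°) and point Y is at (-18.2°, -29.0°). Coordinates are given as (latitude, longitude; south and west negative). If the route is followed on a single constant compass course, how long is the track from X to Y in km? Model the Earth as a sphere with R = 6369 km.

Δψ = ln[tan(π/4+φ₂/2)/tan(π/4+φ₁/2)] = -0.1689;  Δφ = -0.1641 rad,  Δλ = -0.0017 rad
q = Δφ/Δψ = 0.9712
d = R·√(Δφ² + q²Δλ²) = 6369·0.16407 = 1045 km

1045 km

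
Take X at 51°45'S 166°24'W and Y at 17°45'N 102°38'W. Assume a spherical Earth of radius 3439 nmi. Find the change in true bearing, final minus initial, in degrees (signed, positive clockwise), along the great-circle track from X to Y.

-25.0°

Initial bearing θ₁ = atan2(sin Δλ cos φ₂, cos φ₁ sin φ₂ − sin φ₁ cos φ₂ cos Δλ) = 58.70°
Final bearing θ₂ = (initial bearing from the destination back to the start) + 180° = 33.74°
Δθ = θ₂ − θ₁ = -25.0°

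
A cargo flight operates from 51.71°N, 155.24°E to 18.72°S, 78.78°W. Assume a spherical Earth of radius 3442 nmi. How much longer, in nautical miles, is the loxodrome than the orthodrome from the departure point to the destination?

Great circle: cos σ = sin φ₁ sin φ₂ + cos φ₁ cos φ₂ cos Δλ,  σ = 2.2102 rad → d_gc = 7607.4 nmi
Rhumb line: Δψ = -1.3907, q = Δφ/Δψ = 0.8839, d_rh = R√(Δφ²+q²Δλ²) = 7915.3 nmi
Excess = 7915.3 − 7607.4 = 307.9 ≈ 308 nmi

308 nmi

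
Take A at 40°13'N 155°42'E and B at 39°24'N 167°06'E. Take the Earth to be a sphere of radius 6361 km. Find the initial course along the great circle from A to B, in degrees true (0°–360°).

91.7°

θ = atan2( sin Δλ·cos φ₂ ,  cos φ₁ sin φ₂ − sin φ₁ cos φ₂ cos Δλ )
  = atan2(+0.1527, -0.0044) = 91.65°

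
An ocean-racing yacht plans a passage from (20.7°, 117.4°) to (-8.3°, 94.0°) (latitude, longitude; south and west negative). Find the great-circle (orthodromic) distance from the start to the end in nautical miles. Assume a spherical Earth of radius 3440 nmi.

Haversine: a = sin²(Δφ/2)+cos φ₁ cos φ₂ sin²(Δλ/2) = 0.10076;  σ = 2·atan2(√a,√(1−a))
σ = 37.014° → d = Rσ = 3440·0.64601 = 2222 nmi

2222 nmi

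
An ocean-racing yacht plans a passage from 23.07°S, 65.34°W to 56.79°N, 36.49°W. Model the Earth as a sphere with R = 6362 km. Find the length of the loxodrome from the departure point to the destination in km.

9284 km

Δψ = ln[tan(π/4+φ₂/2)/tan(π/4+φ₁/2)] = +1.6240;  Δφ = +1.3938 rad,  Δλ = +0.5035 rad
q = Δφ/Δψ = 0.8583
d = R·√(Δφ² + q²Δλ²) = 6362·1.45928 = 9284 km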